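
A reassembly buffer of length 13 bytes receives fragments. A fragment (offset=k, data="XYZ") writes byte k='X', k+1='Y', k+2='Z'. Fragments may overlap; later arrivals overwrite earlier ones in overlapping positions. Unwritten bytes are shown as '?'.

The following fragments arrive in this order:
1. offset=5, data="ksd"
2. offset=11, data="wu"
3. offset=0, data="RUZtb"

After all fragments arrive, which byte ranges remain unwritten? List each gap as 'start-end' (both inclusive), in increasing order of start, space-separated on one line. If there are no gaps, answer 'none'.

Fragment 1: offset=5 len=3
Fragment 2: offset=11 len=2
Fragment 3: offset=0 len=5
Gaps: 8-10

Answer: 8-10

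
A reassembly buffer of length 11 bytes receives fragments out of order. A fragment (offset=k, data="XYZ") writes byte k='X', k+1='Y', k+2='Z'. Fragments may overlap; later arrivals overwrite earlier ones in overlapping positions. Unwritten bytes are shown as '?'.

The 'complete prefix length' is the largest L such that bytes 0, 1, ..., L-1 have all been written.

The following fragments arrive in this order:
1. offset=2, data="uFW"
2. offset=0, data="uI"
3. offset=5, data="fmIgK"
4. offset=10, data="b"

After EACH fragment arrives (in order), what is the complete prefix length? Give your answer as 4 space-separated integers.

Answer: 0 5 10 11

Derivation:
Fragment 1: offset=2 data="uFW" -> buffer=??uFW?????? -> prefix_len=0
Fragment 2: offset=0 data="uI" -> buffer=uIuFW?????? -> prefix_len=5
Fragment 3: offset=5 data="fmIgK" -> buffer=uIuFWfmIgK? -> prefix_len=10
Fragment 4: offset=10 data="b" -> buffer=uIuFWfmIgKb -> prefix_len=11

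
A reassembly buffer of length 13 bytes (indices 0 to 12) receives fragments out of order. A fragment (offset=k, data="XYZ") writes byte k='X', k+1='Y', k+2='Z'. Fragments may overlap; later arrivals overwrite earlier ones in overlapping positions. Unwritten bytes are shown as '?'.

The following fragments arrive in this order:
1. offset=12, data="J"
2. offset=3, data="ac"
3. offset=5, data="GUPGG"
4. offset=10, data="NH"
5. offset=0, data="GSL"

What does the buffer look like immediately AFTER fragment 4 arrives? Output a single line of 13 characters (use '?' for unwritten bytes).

Answer: ???acGUPGGNHJ

Derivation:
Fragment 1: offset=12 data="J" -> buffer=????????????J
Fragment 2: offset=3 data="ac" -> buffer=???ac???????J
Fragment 3: offset=5 data="GUPGG" -> buffer=???acGUPGG??J
Fragment 4: offset=10 data="NH" -> buffer=???acGUPGGNHJ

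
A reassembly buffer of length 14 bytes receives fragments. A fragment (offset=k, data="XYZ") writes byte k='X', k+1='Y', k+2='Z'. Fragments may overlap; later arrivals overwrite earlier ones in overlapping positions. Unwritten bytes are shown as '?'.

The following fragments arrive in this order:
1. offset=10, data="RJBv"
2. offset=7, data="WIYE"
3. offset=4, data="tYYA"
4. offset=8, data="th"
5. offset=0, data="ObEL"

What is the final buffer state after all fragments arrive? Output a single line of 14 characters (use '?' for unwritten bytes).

Answer: ObELtYYAthEJBv

Derivation:
Fragment 1: offset=10 data="RJBv" -> buffer=??????????RJBv
Fragment 2: offset=7 data="WIYE" -> buffer=???????WIYEJBv
Fragment 3: offset=4 data="tYYA" -> buffer=????tYYAIYEJBv
Fragment 4: offset=8 data="th" -> buffer=????tYYAthEJBv
Fragment 5: offset=0 data="ObEL" -> buffer=ObELtYYAthEJBv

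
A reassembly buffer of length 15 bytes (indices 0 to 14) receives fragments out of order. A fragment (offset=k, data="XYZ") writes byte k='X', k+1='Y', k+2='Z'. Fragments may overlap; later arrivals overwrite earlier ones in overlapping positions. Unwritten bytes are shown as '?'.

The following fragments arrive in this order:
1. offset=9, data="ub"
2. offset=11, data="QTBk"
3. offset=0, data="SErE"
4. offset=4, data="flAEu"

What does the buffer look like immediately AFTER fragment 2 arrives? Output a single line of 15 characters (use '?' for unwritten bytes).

Answer: ?????????ubQTBk

Derivation:
Fragment 1: offset=9 data="ub" -> buffer=?????????ub????
Fragment 2: offset=11 data="QTBk" -> buffer=?????????ubQTBk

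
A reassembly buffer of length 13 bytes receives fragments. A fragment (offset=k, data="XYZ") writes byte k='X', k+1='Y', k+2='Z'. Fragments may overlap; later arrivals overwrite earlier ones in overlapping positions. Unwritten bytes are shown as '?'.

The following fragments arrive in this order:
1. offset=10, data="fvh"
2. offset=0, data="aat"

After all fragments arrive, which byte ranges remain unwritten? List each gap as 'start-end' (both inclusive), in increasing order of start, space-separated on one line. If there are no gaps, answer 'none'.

Answer: 3-9

Derivation:
Fragment 1: offset=10 len=3
Fragment 2: offset=0 len=3
Gaps: 3-9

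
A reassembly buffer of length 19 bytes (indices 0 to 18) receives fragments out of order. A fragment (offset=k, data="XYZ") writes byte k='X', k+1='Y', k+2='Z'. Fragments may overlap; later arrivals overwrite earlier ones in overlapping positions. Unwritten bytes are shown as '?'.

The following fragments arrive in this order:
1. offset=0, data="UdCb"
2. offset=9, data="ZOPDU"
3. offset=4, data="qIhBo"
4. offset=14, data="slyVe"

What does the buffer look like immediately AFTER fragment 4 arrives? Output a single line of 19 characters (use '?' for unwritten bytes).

Answer: UdCbqIhBoZOPDUslyVe

Derivation:
Fragment 1: offset=0 data="UdCb" -> buffer=UdCb???????????????
Fragment 2: offset=9 data="ZOPDU" -> buffer=UdCb?????ZOPDU?????
Fragment 3: offset=4 data="qIhBo" -> buffer=UdCbqIhBoZOPDU?????
Fragment 4: offset=14 data="slyVe" -> buffer=UdCbqIhBoZOPDUslyVe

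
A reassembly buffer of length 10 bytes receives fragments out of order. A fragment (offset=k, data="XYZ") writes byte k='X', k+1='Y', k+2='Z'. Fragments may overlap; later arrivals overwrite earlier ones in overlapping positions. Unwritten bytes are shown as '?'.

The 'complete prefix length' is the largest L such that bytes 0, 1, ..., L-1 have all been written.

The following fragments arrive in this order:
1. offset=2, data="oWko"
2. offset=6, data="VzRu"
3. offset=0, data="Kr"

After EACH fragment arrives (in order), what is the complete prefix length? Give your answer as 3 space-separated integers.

Fragment 1: offset=2 data="oWko" -> buffer=??oWko???? -> prefix_len=0
Fragment 2: offset=6 data="VzRu" -> buffer=??oWkoVzRu -> prefix_len=0
Fragment 3: offset=0 data="Kr" -> buffer=KroWkoVzRu -> prefix_len=10

Answer: 0 0 10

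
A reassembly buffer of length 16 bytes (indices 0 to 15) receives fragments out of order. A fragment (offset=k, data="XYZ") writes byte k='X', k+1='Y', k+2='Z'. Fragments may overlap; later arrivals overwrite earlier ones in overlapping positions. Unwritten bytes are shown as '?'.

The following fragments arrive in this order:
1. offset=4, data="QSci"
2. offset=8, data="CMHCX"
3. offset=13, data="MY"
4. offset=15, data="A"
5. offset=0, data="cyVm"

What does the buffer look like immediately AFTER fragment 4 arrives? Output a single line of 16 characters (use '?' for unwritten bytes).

Fragment 1: offset=4 data="QSci" -> buffer=????QSci????????
Fragment 2: offset=8 data="CMHCX" -> buffer=????QSciCMHCX???
Fragment 3: offset=13 data="MY" -> buffer=????QSciCMHCXMY?
Fragment 4: offset=15 data="A" -> buffer=????QSciCMHCXMYA

Answer: ????QSciCMHCXMYA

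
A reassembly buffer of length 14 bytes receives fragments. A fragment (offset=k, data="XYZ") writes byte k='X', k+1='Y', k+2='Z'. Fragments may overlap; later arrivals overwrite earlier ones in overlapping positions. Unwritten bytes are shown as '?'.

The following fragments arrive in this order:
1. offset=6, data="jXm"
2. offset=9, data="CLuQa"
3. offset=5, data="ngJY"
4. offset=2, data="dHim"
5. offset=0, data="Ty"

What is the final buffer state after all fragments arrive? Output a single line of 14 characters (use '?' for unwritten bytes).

Answer: TydHimgJYCLuQa

Derivation:
Fragment 1: offset=6 data="jXm" -> buffer=??????jXm?????
Fragment 2: offset=9 data="CLuQa" -> buffer=??????jXmCLuQa
Fragment 3: offset=5 data="ngJY" -> buffer=?????ngJYCLuQa
Fragment 4: offset=2 data="dHim" -> buffer=??dHimgJYCLuQa
Fragment 5: offset=0 data="Ty" -> buffer=TydHimgJYCLuQa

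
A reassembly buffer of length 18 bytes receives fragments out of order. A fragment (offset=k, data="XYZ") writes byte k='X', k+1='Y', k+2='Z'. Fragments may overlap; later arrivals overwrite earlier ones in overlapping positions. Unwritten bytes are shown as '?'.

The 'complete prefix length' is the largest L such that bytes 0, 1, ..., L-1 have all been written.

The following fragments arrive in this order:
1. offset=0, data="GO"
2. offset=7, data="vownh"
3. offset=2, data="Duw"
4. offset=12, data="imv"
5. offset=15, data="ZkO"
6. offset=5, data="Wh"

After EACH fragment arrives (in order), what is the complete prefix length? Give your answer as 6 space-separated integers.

Answer: 2 2 5 5 5 18

Derivation:
Fragment 1: offset=0 data="GO" -> buffer=GO???????????????? -> prefix_len=2
Fragment 2: offset=7 data="vownh" -> buffer=GO?????vownh?????? -> prefix_len=2
Fragment 3: offset=2 data="Duw" -> buffer=GODuw??vownh?????? -> prefix_len=5
Fragment 4: offset=12 data="imv" -> buffer=GODuw??vownhimv??? -> prefix_len=5
Fragment 5: offset=15 data="ZkO" -> buffer=GODuw??vownhimvZkO -> prefix_len=5
Fragment 6: offset=5 data="Wh" -> buffer=GODuwWhvownhimvZkO -> prefix_len=18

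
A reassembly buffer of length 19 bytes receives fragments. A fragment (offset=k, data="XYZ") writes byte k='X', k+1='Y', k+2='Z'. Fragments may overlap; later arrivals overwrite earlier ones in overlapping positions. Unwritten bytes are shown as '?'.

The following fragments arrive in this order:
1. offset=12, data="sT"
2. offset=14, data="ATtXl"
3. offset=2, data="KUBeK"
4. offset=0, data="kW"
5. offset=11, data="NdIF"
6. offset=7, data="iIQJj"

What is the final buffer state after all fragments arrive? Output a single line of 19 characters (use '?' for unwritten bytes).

Answer: kWKUBeKiIQJjdIFTtXl

Derivation:
Fragment 1: offset=12 data="sT" -> buffer=????????????sT?????
Fragment 2: offset=14 data="ATtXl" -> buffer=????????????sTATtXl
Fragment 3: offset=2 data="KUBeK" -> buffer=??KUBeK?????sTATtXl
Fragment 4: offset=0 data="kW" -> buffer=kWKUBeK?????sTATtXl
Fragment 5: offset=11 data="NdIF" -> buffer=kWKUBeK????NdIFTtXl
Fragment 6: offset=7 data="iIQJj" -> buffer=kWKUBeKiIQJjdIFTtXl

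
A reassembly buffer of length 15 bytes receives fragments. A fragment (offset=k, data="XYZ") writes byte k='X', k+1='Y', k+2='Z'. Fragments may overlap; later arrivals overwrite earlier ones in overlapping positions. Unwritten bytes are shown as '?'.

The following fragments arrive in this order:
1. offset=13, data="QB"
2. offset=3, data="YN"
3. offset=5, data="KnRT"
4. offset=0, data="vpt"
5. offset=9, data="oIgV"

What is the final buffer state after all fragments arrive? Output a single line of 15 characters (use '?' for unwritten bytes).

Answer: vptYNKnRToIgVQB

Derivation:
Fragment 1: offset=13 data="QB" -> buffer=?????????????QB
Fragment 2: offset=3 data="YN" -> buffer=???YN????????QB
Fragment 3: offset=5 data="KnRT" -> buffer=???YNKnRT????QB
Fragment 4: offset=0 data="vpt" -> buffer=vptYNKnRT????QB
Fragment 5: offset=9 data="oIgV" -> buffer=vptYNKnRToIgVQB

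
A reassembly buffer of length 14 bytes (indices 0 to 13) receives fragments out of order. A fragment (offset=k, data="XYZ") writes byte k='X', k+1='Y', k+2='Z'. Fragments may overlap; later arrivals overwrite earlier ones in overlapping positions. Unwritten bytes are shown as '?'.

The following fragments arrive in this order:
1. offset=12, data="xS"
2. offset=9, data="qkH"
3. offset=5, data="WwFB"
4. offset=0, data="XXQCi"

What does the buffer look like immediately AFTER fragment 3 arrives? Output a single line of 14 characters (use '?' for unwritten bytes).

Answer: ?????WwFBqkHxS

Derivation:
Fragment 1: offset=12 data="xS" -> buffer=????????????xS
Fragment 2: offset=9 data="qkH" -> buffer=?????????qkHxS
Fragment 3: offset=5 data="WwFB" -> buffer=?????WwFBqkHxS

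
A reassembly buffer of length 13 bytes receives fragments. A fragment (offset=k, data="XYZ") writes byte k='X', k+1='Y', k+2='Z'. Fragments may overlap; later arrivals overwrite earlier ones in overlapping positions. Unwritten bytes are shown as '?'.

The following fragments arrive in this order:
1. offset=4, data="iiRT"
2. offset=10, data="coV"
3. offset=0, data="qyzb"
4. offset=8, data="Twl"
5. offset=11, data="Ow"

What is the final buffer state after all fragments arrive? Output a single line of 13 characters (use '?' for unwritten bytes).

Fragment 1: offset=4 data="iiRT" -> buffer=????iiRT?????
Fragment 2: offset=10 data="coV" -> buffer=????iiRT??coV
Fragment 3: offset=0 data="qyzb" -> buffer=qyzbiiRT??coV
Fragment 4: offset=8 data="Twl" -> buffer=qyzbiiRTTwloV
Fragment 5: offset=11 data="Ow" -> buffer=qyzbiiRTTwlOw

Answer: qyzbiiRTTwlOw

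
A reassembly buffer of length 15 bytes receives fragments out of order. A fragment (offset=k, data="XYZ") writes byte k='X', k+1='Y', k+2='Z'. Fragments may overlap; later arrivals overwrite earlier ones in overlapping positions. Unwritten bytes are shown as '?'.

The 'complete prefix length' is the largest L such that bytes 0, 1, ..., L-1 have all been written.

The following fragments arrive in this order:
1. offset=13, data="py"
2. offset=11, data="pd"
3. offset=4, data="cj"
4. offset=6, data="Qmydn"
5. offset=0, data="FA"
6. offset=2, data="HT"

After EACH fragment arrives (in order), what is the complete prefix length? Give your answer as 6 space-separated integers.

Fragment 1: offset=13 data="py" -> buffer=?????????????py -> prefix_len=0
Fragment 2: offset=11 data="pd" -> buffer=???????????pdpy -> prefix_len=0
Fragment 3: offset=4 data="cj" -> buffer=????cj?????pdpy -> prefix_len=0
Fragment 4: offset=6 data="Qmydn" -> buffer=????cjQmydnpdpy -> prefix_len=0
Fragment 5: offset=0 data="FA" -> buffer=FA??cjQmydnpdpy -> prefix_len=2
Fragment 6: offset=2 data="HT" -> buffer=FAHTcjQmydnpdpy -> prefix_len=15

Answer: 0 0 0 0 2 15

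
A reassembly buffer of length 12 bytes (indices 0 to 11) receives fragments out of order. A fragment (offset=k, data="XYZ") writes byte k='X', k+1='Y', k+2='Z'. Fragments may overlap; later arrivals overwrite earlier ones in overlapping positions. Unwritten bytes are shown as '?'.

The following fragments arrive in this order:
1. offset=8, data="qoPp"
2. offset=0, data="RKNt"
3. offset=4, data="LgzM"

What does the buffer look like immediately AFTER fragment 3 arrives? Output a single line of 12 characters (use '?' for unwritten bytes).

Answer: RKNtLgzMqoPp

Derivation:
Fragment 1: offset=8 data="qoPp" -> buffer=????????qoPp
Fragment 2: offset=0 data="RKNt" -> buffer=RKNt????qoPp
Fragment 3: offset=4 data="LgzM" -> buffer=RKNtLgzMqoPp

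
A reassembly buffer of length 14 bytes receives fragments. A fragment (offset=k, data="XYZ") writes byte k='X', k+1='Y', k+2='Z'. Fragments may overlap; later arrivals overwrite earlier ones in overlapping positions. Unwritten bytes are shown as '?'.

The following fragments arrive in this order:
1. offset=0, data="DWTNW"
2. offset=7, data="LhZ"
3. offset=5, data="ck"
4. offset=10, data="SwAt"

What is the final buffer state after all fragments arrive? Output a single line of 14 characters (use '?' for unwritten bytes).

Answer: DWTNWckLhZSwAt

Derivation:
Fragment 1: offset=0 data="DWTNW" -> buffer=DWTNW?????????
Fragment 2: offset=7 data="LhZ" -> buffer=DWTNW??LhZ????
Fragment 3: offset=5 data="ck" -> buffer=DWTNWckLhZ????
Fragment 4: offset=10 data="SwAt" -> buffer=DWTNWckLhZSwAt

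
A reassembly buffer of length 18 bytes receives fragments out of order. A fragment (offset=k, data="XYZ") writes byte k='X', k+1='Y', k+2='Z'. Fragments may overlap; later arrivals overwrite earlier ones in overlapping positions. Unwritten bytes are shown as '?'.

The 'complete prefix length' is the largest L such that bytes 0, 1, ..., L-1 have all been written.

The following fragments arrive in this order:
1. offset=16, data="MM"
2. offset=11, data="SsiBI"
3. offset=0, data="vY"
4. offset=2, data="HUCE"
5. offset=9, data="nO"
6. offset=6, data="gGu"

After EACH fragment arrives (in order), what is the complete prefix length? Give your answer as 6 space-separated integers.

Answer: 0 0 2 6 6 18

Derivation:
Fragment 1: offset=16 data="MM" -> buffer=????????????????MM -> prefix_len=0
Fragment 2: offset=11 data="SsiBI" -> buffer=???????????SsiBIMM -> prefix_len=0
Fragment 3: offset=0 data="vY" -> buffer=vY?????????SsiBIMM -> prefix_len=2
Fragment 4: offset=2 data="HUCE" -> buffer=vYHUCE?????SsiBIMM -> prefix_len=6
Fragment 5: offset=9 data="nO" -> buffer=vYHUCE???nOSsiBIMM -> prefix_len=6
Fragment 6: offset=6 data="gGu" -> buffer=vYHUCEgGunOSsiBIMM -> prefix_len=18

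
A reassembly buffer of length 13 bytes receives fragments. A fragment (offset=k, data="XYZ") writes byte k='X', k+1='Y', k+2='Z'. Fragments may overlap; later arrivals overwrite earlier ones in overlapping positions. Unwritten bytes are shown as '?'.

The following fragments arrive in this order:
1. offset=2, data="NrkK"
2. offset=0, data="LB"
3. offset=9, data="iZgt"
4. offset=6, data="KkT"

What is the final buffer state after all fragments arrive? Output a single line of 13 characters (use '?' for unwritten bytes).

Answer: LBNrkKKkTiZgt

Derivation:
Fragment 1: offset=2 data="NrkK" -> buffer=??NrkK???????
Fragment 2: offset=0 data="LB" -> buffer=LBNrkK???????
Fragment 3: offset=9 data="iZgt" -> buffer=LBNrkK???iZgt
Fragment 4: offset=6 data="KkT" -> buffer=LBNrkKKkTiZgt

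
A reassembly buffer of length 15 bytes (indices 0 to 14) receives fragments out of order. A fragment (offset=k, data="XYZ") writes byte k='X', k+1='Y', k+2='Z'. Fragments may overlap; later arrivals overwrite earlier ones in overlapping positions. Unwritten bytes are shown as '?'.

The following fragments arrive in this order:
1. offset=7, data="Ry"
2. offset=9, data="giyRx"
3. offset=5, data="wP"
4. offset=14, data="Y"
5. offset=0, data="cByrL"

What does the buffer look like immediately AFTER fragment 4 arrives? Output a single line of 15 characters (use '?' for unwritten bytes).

Answer: ?????wPRygiyRxY

Derivation:
Fragment 1: offset=7 data="Ry" -> buffer=???????Ry??????
Fragment 2: offset=9 data="giyRx" -> buffer=???????RygiyRx?
Fragment 3: offset=5 data="wP" -> buffer=?????wPRygiyRx?
Fragment 4: offset=14 data="Y" -> buffer=?????wPRygiyRxY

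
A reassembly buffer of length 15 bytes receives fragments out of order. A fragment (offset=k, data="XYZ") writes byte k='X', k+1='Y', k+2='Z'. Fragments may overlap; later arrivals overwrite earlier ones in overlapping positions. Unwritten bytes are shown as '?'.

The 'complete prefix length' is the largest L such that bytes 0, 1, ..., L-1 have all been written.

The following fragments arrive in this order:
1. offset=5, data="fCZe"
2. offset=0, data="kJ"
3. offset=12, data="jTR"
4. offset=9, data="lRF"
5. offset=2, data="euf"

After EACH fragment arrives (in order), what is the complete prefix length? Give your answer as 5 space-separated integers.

Fragment 1: offset=5 data="fCZe" -> buffer=?????fCZe?????? -> prefix_len=0
Fragment 2: offset=0 data="kJ" -> buffer=kJ???fCZe?????? -> prefix_len=2
Fragment 3: offset=12 data="jTR" -> buffer=kJ???fCZe???jTR -> prefix_len=2
Fragment 4: offset=9 data="lRF" -> buffer=kJ???fCZelRFjTR -> prefix_len=2
Fragment 5: offset=2 data="euf" -> buffer=kJeuffCZelRFjTR -> prefix_len=15

Answer: 0 2 2 2 15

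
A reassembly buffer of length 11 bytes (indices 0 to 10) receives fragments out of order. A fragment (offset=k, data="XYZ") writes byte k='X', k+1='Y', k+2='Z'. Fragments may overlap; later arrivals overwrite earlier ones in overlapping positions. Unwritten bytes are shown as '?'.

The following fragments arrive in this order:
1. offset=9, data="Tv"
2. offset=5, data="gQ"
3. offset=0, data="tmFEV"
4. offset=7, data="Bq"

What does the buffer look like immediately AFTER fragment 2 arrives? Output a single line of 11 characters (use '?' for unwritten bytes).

Fragment 1: offset=9 data="Tv" -> buffer=?????????Tv
Fragment 2: offset=5 data="gQ" -> buffer=?????gQ??Tv

Answer: ?????gQ??Tv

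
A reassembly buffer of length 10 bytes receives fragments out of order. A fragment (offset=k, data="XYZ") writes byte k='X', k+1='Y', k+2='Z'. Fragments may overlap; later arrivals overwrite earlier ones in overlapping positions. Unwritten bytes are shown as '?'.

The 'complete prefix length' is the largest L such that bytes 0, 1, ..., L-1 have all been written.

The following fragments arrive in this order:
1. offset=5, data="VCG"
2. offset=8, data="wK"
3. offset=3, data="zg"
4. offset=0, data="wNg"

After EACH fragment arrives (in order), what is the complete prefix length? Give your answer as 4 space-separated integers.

Fragment 1: offset=5 data="VCG" -> buffer=?????VCG?? -> prefix_len=0
Fragment 2: offset=8 data="wK" -> buffer=?????VCGwK -> prefix_len=0
Fragment 3: offset=3 data="zg" -> buffer=???zgVCGwK -> prefix_len=0
Fragment 4: offset=0 data="wNg" -> buffer=wNgzgVCGwK -> prefix_len=10

Answer: 0 0 0 10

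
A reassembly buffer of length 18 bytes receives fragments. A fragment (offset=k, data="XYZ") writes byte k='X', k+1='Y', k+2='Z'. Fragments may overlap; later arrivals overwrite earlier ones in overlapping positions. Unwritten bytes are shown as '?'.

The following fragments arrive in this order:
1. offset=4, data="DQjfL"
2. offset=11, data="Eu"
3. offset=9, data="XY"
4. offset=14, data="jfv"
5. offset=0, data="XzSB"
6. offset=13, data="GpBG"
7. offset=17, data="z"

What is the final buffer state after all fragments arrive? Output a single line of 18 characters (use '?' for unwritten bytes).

Fragment 1: offset=4 data="DQjfL" -> buffer=????DQjfL?????????
Fragment 2: offset=11 data="Eu" -> buffer=????DQjfL??Eu?????
Fragment 3: offset=9 data="XY" -> buffer=????DQjfLXYEu?????
Fragment 4: offset=14 data="jfv" -> buffer=????DQjfLXYEu?jfv?
Fragment 5: offset=0 data="XzSB" -> buffer=XzSBDQjfLXYEu?jfv?
Fragment 6: offset=13 data="GpBG" -> buffer=XzSBDQjfLXYEuGpBG?
Fragment 7: offset=17 data="z" -> buffer=XzSBDQjfLXYEuGpBGz

Answer: XzSBDQjfLXYEuGpBGz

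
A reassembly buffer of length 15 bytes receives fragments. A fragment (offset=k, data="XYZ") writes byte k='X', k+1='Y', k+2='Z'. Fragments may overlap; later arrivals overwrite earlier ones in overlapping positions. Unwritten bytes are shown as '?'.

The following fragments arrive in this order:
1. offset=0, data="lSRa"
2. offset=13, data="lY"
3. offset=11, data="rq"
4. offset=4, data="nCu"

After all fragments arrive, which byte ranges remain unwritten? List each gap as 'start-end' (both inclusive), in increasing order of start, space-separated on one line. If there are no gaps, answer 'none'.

Answer: 7-10

Derivation:
Fragment 1: offset=0 len=4
Fragment 2: offset=13 len=2
Fragment 3: offset=11 len=2
Fragment 4: offset=4 len=3
Gaps: 7-10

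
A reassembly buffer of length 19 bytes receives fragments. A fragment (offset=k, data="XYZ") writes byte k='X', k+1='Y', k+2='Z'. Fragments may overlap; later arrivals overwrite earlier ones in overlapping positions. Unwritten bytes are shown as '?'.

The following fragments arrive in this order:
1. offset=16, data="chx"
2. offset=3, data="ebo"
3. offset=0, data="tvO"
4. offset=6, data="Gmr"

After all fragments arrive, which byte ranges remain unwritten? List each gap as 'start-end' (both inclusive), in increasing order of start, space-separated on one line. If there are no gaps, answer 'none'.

Fragment 1: offset=16 len=3
Fragment 2: offset=3 len=3
Fragment 3: offset=0 len=3
Fragment 4: offset=6 len=3
Gaps: 9-15

Answer: 9-15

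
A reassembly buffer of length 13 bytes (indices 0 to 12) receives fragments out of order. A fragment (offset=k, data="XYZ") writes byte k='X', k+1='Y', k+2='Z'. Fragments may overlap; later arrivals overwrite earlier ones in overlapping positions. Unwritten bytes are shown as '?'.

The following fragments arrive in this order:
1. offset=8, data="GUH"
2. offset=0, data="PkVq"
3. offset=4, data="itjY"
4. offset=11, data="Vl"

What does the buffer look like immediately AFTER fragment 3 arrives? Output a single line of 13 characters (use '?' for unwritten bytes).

Answer: PkVqitjYGUH??

Derivation:
Fragment 1: offset=8 data="GUH" -> buffer=????????GUH??
Fragment 2: offset=0 data="PkVq" -> buffer=PkVq????GUH??
Fragment 3: offset=4 data="itjY" -> buffer=PkVqitjYGUH??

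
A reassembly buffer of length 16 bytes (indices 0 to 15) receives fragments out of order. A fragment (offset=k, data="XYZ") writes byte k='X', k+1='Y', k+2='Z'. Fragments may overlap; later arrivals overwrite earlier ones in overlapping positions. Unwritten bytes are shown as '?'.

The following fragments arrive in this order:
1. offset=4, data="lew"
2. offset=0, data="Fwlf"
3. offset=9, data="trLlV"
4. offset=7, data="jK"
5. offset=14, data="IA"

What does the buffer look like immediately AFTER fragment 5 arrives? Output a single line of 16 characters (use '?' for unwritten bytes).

Answer: FwlflewjKtrLlVIA

Derivation:
Fragment 1: offset=4 data="lew" -> buffer=????lew?????????
Fragment 2: offset=0 data="Fwlf" -> buffer=Fwlflew?????????
Fragment 3: offset=9 data="trLlV" -> buffer=Fwlflew??trLlV??
Fragment 4: offset=7 data="jK" -> buffer=FwlflewjKtrLlV??
Fragment 5: offset=14 data="IA" -> buffer=FwlflewjKtrLlVIA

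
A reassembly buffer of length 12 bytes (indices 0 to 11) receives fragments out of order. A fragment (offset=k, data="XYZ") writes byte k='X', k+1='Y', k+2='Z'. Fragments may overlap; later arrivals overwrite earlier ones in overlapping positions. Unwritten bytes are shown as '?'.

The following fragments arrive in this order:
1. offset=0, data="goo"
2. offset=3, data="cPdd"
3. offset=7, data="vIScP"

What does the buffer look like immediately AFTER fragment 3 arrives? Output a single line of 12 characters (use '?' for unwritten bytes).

Fragment 1: offset=0 data="goo" -> buffer=goo?????????
Fragment 2: offset=3 data="cPdd" -> buffer=goocPdd?????
Fragment 3: offset=7 data="vIScP" -> buffer=goocPddvIScP

Answer: goocPddvIScP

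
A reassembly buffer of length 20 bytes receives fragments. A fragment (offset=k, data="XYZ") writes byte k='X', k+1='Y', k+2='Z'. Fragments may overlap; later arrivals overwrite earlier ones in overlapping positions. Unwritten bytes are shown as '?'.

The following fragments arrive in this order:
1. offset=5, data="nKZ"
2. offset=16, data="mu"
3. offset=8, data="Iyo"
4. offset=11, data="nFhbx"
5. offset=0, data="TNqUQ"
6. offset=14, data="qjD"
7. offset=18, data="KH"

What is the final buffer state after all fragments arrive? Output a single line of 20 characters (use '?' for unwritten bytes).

Fragment 1: offset=5 data="nKZ" -> buffer=?????nKZ????????????
Fragment 2: offset=16 data="mu" -> buffer=?????nKZ????????mu??
Fragment 3: offset=8 data="Iyo" -> buffer=?????nKZIyo?????mu??
Fragment 4: offset=11 data="nFhbx" -> buffer=?????nKZIyonFhbxmu??
Fragment 5: offset=0 data="TNqUQ" -> buffer=TNqUQnKZIyonFhbxmu??
Fragment 6: offset=14 data="qjD" -> buffer=TNqUQnKZIyonFhqjDu??
Fragment 7: offset=18 data="KH" -> buffer=TNqUQnKZIyonFhqjDuKH

Answer: TNqUQnKZIyonFhqjDuKH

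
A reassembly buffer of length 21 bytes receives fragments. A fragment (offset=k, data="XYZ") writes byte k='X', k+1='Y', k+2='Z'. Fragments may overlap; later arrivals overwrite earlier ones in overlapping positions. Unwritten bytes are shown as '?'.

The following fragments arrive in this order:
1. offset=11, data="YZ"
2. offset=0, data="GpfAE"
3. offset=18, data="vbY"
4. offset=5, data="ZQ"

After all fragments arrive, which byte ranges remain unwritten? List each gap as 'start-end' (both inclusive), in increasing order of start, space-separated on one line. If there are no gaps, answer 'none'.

Answer: 7-10 13-17

Derivation:
Fragment 1: offset=11 len=2
Fragment 2: offset=0 len=5
Fragment 3: offset=18 len=3
Fragment 4: offset=5 len=2
Gaps: 7-10 13-17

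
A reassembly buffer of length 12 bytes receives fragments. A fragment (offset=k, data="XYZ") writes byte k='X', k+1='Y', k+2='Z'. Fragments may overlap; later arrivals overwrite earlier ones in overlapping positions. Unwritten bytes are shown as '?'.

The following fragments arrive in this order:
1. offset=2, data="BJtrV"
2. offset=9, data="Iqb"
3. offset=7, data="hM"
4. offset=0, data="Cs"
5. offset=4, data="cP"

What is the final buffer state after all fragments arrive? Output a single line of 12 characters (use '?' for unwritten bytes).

Fragment 1: offset=2 data="BJtrV" -> buffer=??BJtrV?????
Fragment 2: offset=9 data="Iqb" -> buffer=??BJtrV??Iqb
Fragment 3: offset=7 data="hM" -> buffer=??BJtrVhMIqb
Fragment 4: offset=0 data="Cs" -> buffer=CsBJtrVhMIqb
Fragment 5: offset=4 data="cP" -> buffer=CsBJcPVhMIqb

Answer: CsBJcPVhMIqb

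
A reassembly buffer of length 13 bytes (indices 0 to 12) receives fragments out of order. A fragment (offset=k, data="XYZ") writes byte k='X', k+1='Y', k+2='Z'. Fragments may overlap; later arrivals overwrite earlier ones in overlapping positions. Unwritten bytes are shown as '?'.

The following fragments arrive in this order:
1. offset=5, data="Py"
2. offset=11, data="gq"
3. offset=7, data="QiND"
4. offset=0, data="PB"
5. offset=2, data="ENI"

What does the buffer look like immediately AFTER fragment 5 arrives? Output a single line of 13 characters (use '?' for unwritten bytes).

Fragment 1: offset=5 data="Py" -> buffer=?????Py??????
Fragment 2: offset=11 data="gq" -> buffer=?????Py????gq
Fragment 3: offset=7 data="QiND" -> buffer=?????PyQiNDgq
Fragment 4: offset=0 data="PB" -> buffer=PB???PyQiNDgq
Fragment 5: offset=2 data="ENI" -> buffer=PBENIPyQiNDgq

Answer: PBENIPyQiNDgq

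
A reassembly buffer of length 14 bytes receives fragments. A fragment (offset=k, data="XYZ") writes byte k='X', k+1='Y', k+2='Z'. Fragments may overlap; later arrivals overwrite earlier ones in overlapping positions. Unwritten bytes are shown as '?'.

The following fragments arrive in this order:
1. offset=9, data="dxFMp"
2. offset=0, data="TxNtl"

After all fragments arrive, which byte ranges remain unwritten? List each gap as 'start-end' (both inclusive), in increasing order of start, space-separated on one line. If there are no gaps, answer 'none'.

Fragment 1: offset=9 len=5
Fragment 2: offset=0 len=5
Gaps: 5-8

Answer: 5-8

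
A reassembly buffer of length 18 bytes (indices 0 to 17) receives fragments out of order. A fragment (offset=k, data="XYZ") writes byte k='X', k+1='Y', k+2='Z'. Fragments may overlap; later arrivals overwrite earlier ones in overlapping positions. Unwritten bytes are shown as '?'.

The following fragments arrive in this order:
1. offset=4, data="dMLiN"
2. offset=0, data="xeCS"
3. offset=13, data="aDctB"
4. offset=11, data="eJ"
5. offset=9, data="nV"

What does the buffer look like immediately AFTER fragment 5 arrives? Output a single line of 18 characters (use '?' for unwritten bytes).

Answer: xeCSdMLiNnVeJaDctB

Derivation:
Fragment 1: offset=4 data="dMLiN" -> buffer=????dMLiN?????????
Fragment 2: offset=0 data="xeCS" -> buffer=xeCSdMLiN?????????
Fragment 3: offset=13 data="aDctB" -> buffer=xeCSdMLiN????aDctB
Fragment 4: offset=11 data="eJ" -> buffer=xeCSdMLiN??eJaDctB
Fragment 5: offset=9 data="nV" -> buffer=xeCSdMLiNnVeJaDctB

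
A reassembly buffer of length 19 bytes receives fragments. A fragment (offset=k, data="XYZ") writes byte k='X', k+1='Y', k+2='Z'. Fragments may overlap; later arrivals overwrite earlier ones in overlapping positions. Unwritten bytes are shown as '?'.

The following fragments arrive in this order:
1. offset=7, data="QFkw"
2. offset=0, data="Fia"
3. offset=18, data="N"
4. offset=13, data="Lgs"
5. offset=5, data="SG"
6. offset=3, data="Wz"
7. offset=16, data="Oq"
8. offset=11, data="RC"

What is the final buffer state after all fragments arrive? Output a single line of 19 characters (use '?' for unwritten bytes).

Answer: FiaWzSGQFkwRCLgsOqN

Derivation:
Fragment 1: offset=7 data="QFkw" -> buffer=???????QFkw????????
Fragment 2: offset=0 data="Fia" -> buffer=Fia????QFkw????????
Fragment 3: offset=18 data="N" -> buffer=Fia????QFkw???????N
Fragment 4: offset=13 data="Lgs" -> buffer=Fia????QFkw??Lgs??N
Fragment 5: offset=5 data="SG" -> buffer=Fia??SGQFkw??Lgs??N
Fragment 6: offset=3 data="Wz" -> buffer=FiaWzSGQFkw??Lgs??N
Fragment 7: offset=16 data="Oq" -> buffer=FiaWzSGQFkw??LgsOqN
Fragment 8: offset=11 data="RC" -> buffer=FiaWzSGQFkwRCLgsOqN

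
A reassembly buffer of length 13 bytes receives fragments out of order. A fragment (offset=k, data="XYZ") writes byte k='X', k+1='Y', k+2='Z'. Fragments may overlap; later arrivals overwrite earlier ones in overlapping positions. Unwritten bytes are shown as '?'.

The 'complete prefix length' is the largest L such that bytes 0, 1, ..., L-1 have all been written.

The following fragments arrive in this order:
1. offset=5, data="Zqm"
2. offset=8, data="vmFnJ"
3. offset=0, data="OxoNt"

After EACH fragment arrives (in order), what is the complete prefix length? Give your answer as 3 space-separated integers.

Answer: 0 0 13

Derivation:
Fragment 1: offset=5 data="Zqm" -> buffer=?????Zqm????? -> prefix_len=0
Fragment 2: offset=8 data="vmFnJ" -> buffer=?????ZqmvmFnJ -> prefix_len=0
Fragment 3: offset=0 data="OxoNt" -> buffer=OxoNtZqmvmFnJ -> prefix_len=13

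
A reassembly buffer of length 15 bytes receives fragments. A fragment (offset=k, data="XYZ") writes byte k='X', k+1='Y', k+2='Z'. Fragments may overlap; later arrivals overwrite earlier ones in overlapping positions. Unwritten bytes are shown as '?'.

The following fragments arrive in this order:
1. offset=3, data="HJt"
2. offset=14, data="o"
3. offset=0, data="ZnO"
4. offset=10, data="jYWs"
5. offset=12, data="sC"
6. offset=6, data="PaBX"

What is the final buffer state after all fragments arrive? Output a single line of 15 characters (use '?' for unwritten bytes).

Fragment 1: offset=3 data="HJt" -> buffer=???HJt?????????
Fragment 2: offset=14 data="o" -> buffer=???HJt????????o
Fragment 3: offset=0 data="ZnO" -> buffer=ZnOHJt????????o
Fragment 4: offset=10 data="jYWs" -> buffer=ZnOHJt????jYWso
Fragment 5: offset=12 data="sC" -> buffer=ZnOHJt????jYsCo
Fragment 6: offset=6 data="PaBX" -> buffer=ZnOHJtPaBXjYsCo

Answer: ZnOHJtPaBXjYsCo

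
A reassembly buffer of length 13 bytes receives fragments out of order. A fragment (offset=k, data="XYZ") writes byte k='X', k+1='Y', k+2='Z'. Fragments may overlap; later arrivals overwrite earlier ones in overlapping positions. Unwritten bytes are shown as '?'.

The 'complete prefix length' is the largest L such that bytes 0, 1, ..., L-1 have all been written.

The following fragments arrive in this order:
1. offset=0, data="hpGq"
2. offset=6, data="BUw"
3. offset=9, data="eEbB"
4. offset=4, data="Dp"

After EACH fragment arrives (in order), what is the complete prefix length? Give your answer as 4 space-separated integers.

Fragment 1: offset=0 data="hpGq" -> buffer=hpGq????????? -> prefix_len=4
Fragment 2: offset=6 data="BUw" -> buffer=hpGq??BUw???? -> prefix_len=4
Fragment 3: offset=9 data="eEbB" -> buffer=hpGq??BUweEbB -> prefix_len=4
Fragment 4: offset=4 data="Dp" -> buffer=hpGqDpBUweEbB -> prefix_len=13

Answer: 4 4 4 13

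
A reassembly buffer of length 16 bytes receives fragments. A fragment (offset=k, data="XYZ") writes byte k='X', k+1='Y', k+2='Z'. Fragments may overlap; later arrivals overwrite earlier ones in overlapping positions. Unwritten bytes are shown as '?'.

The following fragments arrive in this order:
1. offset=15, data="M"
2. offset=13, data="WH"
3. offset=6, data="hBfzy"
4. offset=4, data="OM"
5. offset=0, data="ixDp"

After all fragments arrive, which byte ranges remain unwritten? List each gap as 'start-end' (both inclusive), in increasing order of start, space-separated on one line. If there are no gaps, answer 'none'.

Answer: 11-12

Derivation:
Fragment 1: offset=15 len=1
Fragment 2: offset=13 len=2
Fragment 3: offset=6 len=5
Fragment 4: offset=4 len=2
Fragment 5: offset=0 len=4
Gaps: 11-12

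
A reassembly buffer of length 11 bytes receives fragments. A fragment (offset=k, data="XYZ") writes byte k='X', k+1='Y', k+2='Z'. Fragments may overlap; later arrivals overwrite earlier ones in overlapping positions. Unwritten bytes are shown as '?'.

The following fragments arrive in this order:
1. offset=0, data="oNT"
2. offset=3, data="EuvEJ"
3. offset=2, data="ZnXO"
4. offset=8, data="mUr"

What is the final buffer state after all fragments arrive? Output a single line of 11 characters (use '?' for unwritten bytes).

Fragment 1: offset=0 data="oNT" -> buffer=oNT????????
Fragment 2: offset=3 data="EuvEJ" -> buffer=oNTEuvEJ???
Fragment 3: offset=2 data="ZnXO" -> buffer=oNZnXOEJ???
Fragment 4: offset=8 data="mUr" -> buffer=oNZnXOEJmUr

Answer: oNZnXOEJmUr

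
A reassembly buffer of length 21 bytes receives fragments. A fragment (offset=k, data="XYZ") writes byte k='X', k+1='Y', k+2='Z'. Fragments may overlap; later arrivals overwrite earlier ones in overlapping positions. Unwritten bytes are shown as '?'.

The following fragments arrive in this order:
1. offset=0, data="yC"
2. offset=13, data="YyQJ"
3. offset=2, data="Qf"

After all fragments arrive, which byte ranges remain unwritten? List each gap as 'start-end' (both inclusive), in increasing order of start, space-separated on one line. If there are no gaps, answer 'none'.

Answer: 4-12 17-20

Derivation:
Fragment 1: offset=0 len=2
Fragment 2: offset=13 len=4
Fragment 3: offset=2 len=2
Gaps: 4-12 17-20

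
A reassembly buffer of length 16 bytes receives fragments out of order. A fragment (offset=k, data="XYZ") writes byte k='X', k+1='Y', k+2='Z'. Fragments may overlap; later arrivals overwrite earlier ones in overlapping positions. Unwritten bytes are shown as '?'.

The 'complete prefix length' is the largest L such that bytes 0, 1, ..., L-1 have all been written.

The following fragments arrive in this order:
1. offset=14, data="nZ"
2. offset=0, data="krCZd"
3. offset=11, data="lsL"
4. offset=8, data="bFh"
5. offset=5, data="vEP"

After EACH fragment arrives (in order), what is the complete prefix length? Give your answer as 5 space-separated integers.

Answer: 0 5 5 5 16

Derivation:
Fragment 1: offset=14 data="nZ" -> buffer=??????????????nZ -> prefix_len=0
Fragment 2: offset=0 data="krCZd" -> buffer=krCZd?????????nZ -> prefix_len=5
Fragment 3: offset=11 data="lsL" -> buffer=krCZd??????lsLnZ -> prefix_len=5
Fragment 4: offset=8 data="bFh" -> buffer=krCZd???bFhlsLnZ -> prefix_len=5
Fragment 5: offset=5 data="vEP" -> buffer=krCZdvEPbFhlsLnZ -> prefix_len=16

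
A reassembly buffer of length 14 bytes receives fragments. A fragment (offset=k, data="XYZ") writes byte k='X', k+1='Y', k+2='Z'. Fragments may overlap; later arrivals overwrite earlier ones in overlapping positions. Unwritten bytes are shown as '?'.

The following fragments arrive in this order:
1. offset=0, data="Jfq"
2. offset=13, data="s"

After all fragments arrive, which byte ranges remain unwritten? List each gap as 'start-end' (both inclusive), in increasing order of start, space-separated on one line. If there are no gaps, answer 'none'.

Answer: 3-12

Derivation:
Fragment 1: offset=0 len=3
Fragment 2: offset=13 len=1
Gaps: 3-12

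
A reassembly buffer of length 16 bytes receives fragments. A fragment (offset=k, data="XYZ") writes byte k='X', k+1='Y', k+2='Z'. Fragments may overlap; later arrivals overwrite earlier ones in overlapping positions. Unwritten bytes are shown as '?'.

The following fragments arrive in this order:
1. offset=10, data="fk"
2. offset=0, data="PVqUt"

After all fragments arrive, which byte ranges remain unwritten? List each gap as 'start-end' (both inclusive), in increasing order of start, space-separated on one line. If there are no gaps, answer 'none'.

Fragment 1: offset=10 len=2
Fragment 2: offset=0 len=5
Gaps: 5-9 12-15

Answer: 5-9 12-15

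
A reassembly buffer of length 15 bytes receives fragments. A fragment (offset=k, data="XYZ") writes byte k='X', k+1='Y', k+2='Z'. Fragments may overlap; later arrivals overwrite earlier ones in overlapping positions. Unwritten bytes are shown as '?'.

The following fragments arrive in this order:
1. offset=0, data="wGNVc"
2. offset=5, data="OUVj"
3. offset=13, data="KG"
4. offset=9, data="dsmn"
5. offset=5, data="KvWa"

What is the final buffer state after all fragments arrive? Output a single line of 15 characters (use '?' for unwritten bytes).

Answer: wGNVcKvWadsmnKG

Derivation:
Fragment 1: offset=0 data="wGNVc" -> buffer=wGNVc??????????
Fragment 2: offset=5 data="OUVj" -> buffer=wGNVcOUVj??????
Fragment 3: offset=13 data="KG" -> buffer=wGNVcOUVj????KG
Fragment 4: offset=9 data="dsmn" -> buffer=wGNVcOUVjdsmnKG
Fragment 5: offset=5 data="KvWa" -> buffer=wGNVcKvWadsmnKG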